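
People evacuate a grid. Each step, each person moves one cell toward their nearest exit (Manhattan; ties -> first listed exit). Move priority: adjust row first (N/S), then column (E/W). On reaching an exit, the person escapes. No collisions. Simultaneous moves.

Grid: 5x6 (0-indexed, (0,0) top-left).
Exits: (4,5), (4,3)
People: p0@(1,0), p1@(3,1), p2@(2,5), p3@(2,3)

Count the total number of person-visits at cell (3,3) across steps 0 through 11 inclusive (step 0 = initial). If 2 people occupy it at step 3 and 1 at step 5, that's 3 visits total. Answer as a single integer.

Answer: 1

Derivation:
Step 0: p0@(1,0) p1@(3,1) p2@(2,5) p3@(2,3) -> at (3,3): 0 [-], cum=0
Step 1: p0@(2,0) p1@(4,1) p2@(3,5) p3@(3,3) -> at (3,3): 1 [p3], cum=1
Step 2: p0@(3,0) p1@(4,2) p2@ESC p3@ESC -> at (3,3): 0 [-], cum=1
Step 3: p0@(4,0) p1@ESC p2@ESC p3@ESC -> at (3,3): 0 [-], cum=1
Step 4: p0@(4,1) p1@ESC p2@ESC p3@ESC -> at (3,3): 0 [-], cum=1
Step 5: p0@(4,2) p1@ESC p2@ESC p3@ESC -> at (3,3): 0 [-], cum=1
Step 6: p0@ESC p1@ESC p2@ESC p3@ESC -> at (3,3): 0 [-], cum=1
Total visits = 1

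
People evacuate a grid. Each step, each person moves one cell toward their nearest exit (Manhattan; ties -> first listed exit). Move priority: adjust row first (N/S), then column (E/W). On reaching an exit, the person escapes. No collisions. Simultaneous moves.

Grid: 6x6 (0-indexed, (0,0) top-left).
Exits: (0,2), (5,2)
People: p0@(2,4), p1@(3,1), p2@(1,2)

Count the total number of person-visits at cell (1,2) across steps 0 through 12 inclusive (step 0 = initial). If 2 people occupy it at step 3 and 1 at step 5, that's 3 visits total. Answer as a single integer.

Answer: 1

Derivation:
Step 0: p0@(2,4) p1@(3,1) p2@(1,2) -> at (1,2): 1 [p2], cum=1
Step 1: p0@(1,4) p1@(4,1) p2@ESC -> at (1,2): 0 [-], cum=1
Step 2: p0@(0,4) p1@(5,1) p2@ESC -> at (1,2): 0 [-], cum=1
Step 3: p0@(0,3) p1@ESC p2@ESC -> at (1,2): 0 [-], cum=1
Step 4: p0@ESC p1@ESC p2@ESC -> at (1,2): 0 [-], cum=1
Total visits = 1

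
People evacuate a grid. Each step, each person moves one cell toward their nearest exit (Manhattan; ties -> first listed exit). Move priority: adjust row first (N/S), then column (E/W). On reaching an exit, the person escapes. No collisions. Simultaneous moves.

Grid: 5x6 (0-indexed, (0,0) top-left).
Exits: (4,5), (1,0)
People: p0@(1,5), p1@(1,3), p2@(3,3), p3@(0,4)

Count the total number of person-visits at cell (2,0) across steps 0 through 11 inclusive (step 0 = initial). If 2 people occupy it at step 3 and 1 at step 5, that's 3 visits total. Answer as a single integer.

Answer: 0

Derivation:
Step 0: p0@(1,5) p1@(1,3) p2@(3,3) p3@(0,4) -> at (2,0): 0 [-], cum=0
Step 1: p0@(2,5) p1@(1,2) p2@(4,3) p3@(1,4) -> at (2,0): 0 [-], cum=0
Step 2: p0@(3,5) p1@(1,1) p2@(4,4) p3@(2,4) -> at (2,0): 0 [-], cum=0
Step 3: p0@ESC p1@ESC p2@ESC p3@(3,4) -> at (2,0): 0 [-], cum=0
Step 4: p0@ESC p1@ESC p2@ESC p3@(4,4) -> at (2,0): 0 [-], cum=0
Step 5: p0@ESC p1@ESC p2@ESC p3@ESC -> at (2,0): 0 [-], cum=0
Total visits = 0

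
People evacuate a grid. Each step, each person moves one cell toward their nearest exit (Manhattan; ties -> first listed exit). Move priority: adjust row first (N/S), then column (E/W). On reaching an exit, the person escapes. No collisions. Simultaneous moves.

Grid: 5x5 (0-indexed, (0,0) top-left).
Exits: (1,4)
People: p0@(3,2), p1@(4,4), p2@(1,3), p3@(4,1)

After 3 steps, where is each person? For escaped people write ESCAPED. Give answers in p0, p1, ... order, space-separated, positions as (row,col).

Step 1: p0:(3,2)->(2,2) | p1:(4,4)->(3,4) | p2:(1,3)->(1,4)->EXIT | p3:(4,1)->(3,1)
Step 2: p0:(2,2)->(1,2) | p1:(3,4)->(2,4) | p2:escaped | p3:(3,1)->(2,1)
Step 3: p0:(1,2)->(1,3) | p1:(2,4)->(1,4)->EXIT | p2:escaped | p3:(2,1)->(1,1)

(1,3) ESCAPED ESCAPED (1,1)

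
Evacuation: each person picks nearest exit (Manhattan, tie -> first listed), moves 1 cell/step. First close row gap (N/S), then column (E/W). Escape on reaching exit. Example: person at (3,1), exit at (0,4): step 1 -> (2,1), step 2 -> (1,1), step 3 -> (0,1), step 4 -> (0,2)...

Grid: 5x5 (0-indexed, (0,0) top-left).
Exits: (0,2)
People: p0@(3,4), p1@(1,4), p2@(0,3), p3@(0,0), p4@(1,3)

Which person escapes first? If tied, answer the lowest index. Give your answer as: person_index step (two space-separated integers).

Step 1: p0:(3,4)->(2,4) | p1:(1,4)->(0,4) | p2:(0,3)->(0,2)->EXIT | p3:(0,0)->(0,1) | p4:(1,3)->(0,3)
Step 2: p0:(2,4)->(1,4) | p1:(0,4)->(0,3) | p2:escaped | p3:(0,1)->(0,2)->EXIT | p4:(0,3)->(0,2)->EXIT
Step 3: p0:(1,4)->(0,4) | p1:(0,3)->(0,2)->EXIT | p2:escaped | p3:escaped | p4:escaped
Step 4: p0:(0,4)->(0,3) | p1:escaped | p2:escaped | p3:escaped | p4:escaped
Step 5: p0:(0,3)->(0,2)->EXIT | p1:escaped | p2:escaped | p3:escaped | p4:escaped
Exit steps: [5, 3, 1, 2, 2]
First to escape: p2 at step 1

Answer: 2 1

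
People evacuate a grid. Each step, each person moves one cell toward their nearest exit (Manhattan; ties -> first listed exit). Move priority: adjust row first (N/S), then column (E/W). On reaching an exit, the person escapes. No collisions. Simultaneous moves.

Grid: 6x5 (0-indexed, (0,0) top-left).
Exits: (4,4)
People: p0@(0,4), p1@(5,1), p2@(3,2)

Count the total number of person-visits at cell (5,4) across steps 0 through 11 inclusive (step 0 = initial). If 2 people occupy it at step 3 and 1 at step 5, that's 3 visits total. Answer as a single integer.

Step 0: p0@(0,4) p1@(5,1) p2@(3,2) -> at (5,4): 0 [-], cum=0
Step 1: p0@(1,4) p1@(4,1) p2@(4,2) -> at (5,4): 0 [-], cum=0
Step 2: p0@(2,4) p1@(4,2) p2@(4,3) -> at (5,4): 0 [-], cum=0
Step 3: p0@(3,4) p1@(4,3) p2@ESC -> at (5,4): 0 [-], cum=0
Step 4: p0@ESC p1@ESC p2@ESC -> at (5,4): 0 [-], cum=0
Total visits = 0

Answer: 0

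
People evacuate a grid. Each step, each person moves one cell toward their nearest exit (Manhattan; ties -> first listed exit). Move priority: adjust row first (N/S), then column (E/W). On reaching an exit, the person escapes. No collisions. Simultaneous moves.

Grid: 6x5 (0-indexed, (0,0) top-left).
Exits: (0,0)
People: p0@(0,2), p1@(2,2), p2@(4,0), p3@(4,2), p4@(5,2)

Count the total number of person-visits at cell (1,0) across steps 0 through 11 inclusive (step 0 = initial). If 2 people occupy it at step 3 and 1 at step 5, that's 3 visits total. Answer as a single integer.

Answer: 1

Derivation:
Step 0: p0@(0,2) p1@(2,2) p2@(4,0) p3@(4,2) p4@(5,2) -> at (1,0): 0 [-], cum=0
Step 1: p0@(0,1) p1@(1,2) p2@(3,0) p3@(3,2) p4@(4,2) -> at (1,0): 0 [-], cum=0
Step 2: p0@ESC p1@(0,2) p2@(2,0) p3@(2,2) p4@(3,2) -> at (1,0): 0 [-], cum=0
Step 3: p0@ESC p1@(0,1) p2@(1,0) p3@(1,2) p4@(2,2) -> at (1,0): 1 [p2], cum=1
Step 4: p0@ESC p1@ESC p2@ESC p3@(0,2) p4@(1,2) -> at (1,0): 0 [-], cum=1
Step 5: p0@ESC p1@ESC p2@ESC p3@(0,1) p4@(0,2) -> at (1,0): 0 [-], cum=1
Step 6: p0@ESC p1@ESC p2@ESC p3@ESC p4@(0,1) -> at (1,0): 0 [-], cum=1
Step 7: p0@ESC p1@ESC p2@ESC p3@ESC p4@ESC -> at (1,0): 0 [-], cum=1
Total visits = 1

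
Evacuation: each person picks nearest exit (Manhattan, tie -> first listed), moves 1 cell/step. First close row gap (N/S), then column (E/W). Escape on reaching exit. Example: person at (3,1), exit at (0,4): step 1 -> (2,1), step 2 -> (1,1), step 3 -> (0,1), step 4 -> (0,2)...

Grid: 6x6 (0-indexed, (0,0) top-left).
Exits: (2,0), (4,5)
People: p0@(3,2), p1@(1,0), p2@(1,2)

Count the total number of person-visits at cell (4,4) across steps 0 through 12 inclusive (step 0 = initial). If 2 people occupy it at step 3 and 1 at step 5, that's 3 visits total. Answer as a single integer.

Step 0: p0@(3,2) p1@(1,0) p2@(1,2) -> at (4,4): 0 [-], cum=0
Step 1: p0@(2,2) p1@ESC p2@(2,2) -> at (4,4): 0 [-], cum=0
Step 2: p0@(2,1) p1@ESC p2@(2,1) -> at (4,4): 0 [-], cum=0
Step 3: p0@ESC p1@ESC p2@ESC -> at (4,4): 0 [-], cum=0
Total visits = 0

Answer: 0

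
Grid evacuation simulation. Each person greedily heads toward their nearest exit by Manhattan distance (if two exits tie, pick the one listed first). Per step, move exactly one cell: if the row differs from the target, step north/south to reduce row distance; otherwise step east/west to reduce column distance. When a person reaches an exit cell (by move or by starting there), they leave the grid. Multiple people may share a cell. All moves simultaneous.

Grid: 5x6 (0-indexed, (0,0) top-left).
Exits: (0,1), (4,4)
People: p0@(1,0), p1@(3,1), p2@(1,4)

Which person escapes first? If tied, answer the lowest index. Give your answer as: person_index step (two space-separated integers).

Answer: 0 2

Derivation:
Step 1: p0:(1,0)->(0,0) | p1:(3,1)->(2,1) | p2:(1,4)->(2,4)
Step 2: p0:(0,0)->(0,1)->EXIT | p1:(2,1)->(1,1) | p2:(2,4)->(3,4)
Step 3: p0:escaped | p1:(1,1)->(0,1)->EXIT | p2:(3,4)->(4,4)->EXIT
Exit steps: [2, 3, 3]
First to escape: p0 at step 2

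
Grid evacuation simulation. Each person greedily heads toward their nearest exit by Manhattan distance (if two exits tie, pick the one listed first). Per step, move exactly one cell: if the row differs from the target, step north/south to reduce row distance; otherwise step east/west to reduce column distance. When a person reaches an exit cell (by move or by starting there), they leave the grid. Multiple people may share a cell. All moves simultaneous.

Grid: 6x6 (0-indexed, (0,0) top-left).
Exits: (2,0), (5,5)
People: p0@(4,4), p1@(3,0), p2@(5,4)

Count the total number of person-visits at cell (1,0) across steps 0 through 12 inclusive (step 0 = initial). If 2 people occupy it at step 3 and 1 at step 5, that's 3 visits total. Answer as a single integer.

Answer: 0

Derivation:
Step 0: p0@(4,4) p1@(3,0) p2@(5,4) -> at (1,0): 0 [-], cum=0
Step 1: p0@(5,4) p1@ESC p2@ESC -> at (1,0): 0 [-], cum=0
Step 2: p0@ESC p1@ESC p2@ESC -> at (1,0): 0 [-], cum=0
Total visits = 0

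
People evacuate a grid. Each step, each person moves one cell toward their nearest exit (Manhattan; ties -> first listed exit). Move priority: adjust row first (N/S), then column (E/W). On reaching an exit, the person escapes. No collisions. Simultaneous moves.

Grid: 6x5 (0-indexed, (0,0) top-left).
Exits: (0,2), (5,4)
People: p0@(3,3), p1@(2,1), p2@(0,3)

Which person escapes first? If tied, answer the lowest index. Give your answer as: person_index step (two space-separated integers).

Answer: 2 1

Derivation:
Step 1: p0:(3,3)->(4,3) | p1:(2,1)->(1,1) | p2:(0,3)->(0,2)->EXIT
Step 2: p0:(4,3)->(5,3) | p1:(1,1)->(0,1) | p2:escaped
Step 3: p0:(5,3)->(5,4)->EXIT | p1:(0,1)->(0,2)->EXIT | p2:escaped
Exit steps: [3, 3, 1]
First to escape: p2 at step 1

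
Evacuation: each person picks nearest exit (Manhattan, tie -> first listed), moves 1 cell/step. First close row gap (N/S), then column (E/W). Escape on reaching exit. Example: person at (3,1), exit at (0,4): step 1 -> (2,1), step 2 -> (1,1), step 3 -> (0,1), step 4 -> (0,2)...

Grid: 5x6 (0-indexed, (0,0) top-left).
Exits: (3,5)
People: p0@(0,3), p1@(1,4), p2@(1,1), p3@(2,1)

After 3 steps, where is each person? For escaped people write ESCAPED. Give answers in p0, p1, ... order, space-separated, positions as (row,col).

Step 1: p0:(0,3)->(1,3) | p1:(1,4)->(2,4) | p2:(1,1)->(2,1) | p3:(2,1)->(3,1)
Step 2: p0:(1,3)->(2,3) | p1:(2,4)->(3,4) | p2:(2,1)->(3,1) | p3:(3,1)->(3,2)
Step 3: p0:(2,3)->(3,3) | p1:(3,4)->(3,5)->EXIT | p2:(3,1)->(3,2) | p3:(3,2)->(3,3)

(3,3) ESCAPED (3,2) (3,3)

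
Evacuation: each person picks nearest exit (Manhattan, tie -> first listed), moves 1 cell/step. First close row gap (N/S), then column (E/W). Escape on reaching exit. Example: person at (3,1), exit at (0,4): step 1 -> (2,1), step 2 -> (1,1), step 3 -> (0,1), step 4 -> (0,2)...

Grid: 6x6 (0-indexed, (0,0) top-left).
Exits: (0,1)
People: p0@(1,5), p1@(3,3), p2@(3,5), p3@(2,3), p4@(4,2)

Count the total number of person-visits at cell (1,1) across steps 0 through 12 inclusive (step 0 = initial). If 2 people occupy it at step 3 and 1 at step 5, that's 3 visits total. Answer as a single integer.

Answer: 0

Derivation:
Step 0: p0@(1,5) p1@(3,3) p2@(3,5) p3@(2,3) p4@(4,2) -> at (1,1): 0 [-], cum=0
Step 1: p0@(0,5) p1@(2,3) p2@(2,5) p3@(1,3) p4@(3,2) -> at (1,1): 0 [-], cum=0
Step 2: p0@(0,4) p1@(1,3) p2@(1,5) p3@(0,3) p4@(2,2) -> at (1,1): 0 [-], cum=0
Step 3: p0@(0,3) p1@(0,3) p2@(0,5) p3@(0,2) p4@(1,2) -> at (1,1): 0 [-], cum=0
Step 4: p0@(0,2) p1@(0,2) p2@(0,4) p3@ESC p4@(0,2) -> at (1,1): 0 [-], cum=0
Step 5: p0@ESC p1@ESC p2@(0,3) p3@ESC p4@ESC -> at (1,1): 0 [-], cum=0
Step 6: p0@ESC p1@ESC p2@(0,2) p3@ESC p4@ESC -> at (1,1): 0 [-], cum=0
Step 7: p0@ESC p1@ESC p2@ESC p3@ESC p4@ESC -> at (1,1): 0 [-], cum=0
Total visits = 0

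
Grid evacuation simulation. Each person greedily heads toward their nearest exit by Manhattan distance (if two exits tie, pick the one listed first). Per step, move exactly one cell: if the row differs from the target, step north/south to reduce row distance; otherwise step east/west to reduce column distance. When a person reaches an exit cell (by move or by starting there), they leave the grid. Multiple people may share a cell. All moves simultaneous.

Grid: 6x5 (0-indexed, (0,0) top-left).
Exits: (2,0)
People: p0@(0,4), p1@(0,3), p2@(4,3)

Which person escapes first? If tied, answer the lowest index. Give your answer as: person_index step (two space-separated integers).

Step 1: p0:(0,4)->(1,4) | p1:(0,3)->(1,3) | p2:(4,3)->(3,3)
Step 2: p0:(1,4)->(2,4) | p1:(1,3)->(2,3) | p2:(3,3)->(2,3)
Step 3: p0:(2,4)->(2,3) | p1:(2,3)->(2,2) | p2:(2,3)->(2,2)
Step 4: p0:(2,3)->(2,2) | p1:(2,2)->(2,1) | p2:(2,2)->(2,1)
Step 5: p0:(2,2)->(2,1) | p1:(2,1)->(2,0)->EXIT | p2:(2,1)->(2,0)->EXIT
Step 6: p0:(2,1)->(2,0)->EXIT | p1:escaped | p2:escaped
Exit steps: [6, 5, 5]
First to escape: p1 at step 5

Answer: 1 5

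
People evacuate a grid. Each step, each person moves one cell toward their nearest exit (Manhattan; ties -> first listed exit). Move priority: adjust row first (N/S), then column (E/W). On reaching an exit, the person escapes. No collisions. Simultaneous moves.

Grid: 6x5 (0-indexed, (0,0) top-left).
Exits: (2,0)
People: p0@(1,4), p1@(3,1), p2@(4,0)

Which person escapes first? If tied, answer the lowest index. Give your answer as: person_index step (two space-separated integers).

Answer: 1 2

Derivation:
Step 1: p0:(1,4)->(2,4) | p1:(3,1)->(2,1) | p2:(4,0)->(3,0)
Step 2: p0:(2,4)->(2,3) | p1:(2,1)->(2,0)->EXIT | p2:(3,0)->(2,0)->EXIT
Step 3: p0:(2,3)->(2,2) | p1:escaped | p2:escaped
Step 4: p0:(2,2)->(2,1) | p1:escaped | p2:escaped
Step 5: p0:(2,1)->(2,0)->EXIT | p1:escaped | p2:escaped
Exit steps: [5, 2, 2]
First to escape: p1 at step 2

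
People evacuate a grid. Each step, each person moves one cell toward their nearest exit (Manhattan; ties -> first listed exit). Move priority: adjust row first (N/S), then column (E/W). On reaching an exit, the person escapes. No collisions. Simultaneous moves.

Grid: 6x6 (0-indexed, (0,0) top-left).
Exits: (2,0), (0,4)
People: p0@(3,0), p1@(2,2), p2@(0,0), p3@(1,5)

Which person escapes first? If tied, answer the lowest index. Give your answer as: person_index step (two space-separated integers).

Answer: 0 1

Derivation:
Step 1: p0:(3,0)->(2,0)->EXIT | p1:(2,2)->(2,1) | p2:(0,0)->(1,0) | p3:(1,5)->(0,5)
Step 2: p0:escaped | p1:(2,1)->(2,0)->EXIT | p2:(1,0)->(2,0)->EXIT | p3:(0,5)->(0,4)->EXIT
Exit steps: [1, 2, 2, 2]
First to escape: p0 at step 1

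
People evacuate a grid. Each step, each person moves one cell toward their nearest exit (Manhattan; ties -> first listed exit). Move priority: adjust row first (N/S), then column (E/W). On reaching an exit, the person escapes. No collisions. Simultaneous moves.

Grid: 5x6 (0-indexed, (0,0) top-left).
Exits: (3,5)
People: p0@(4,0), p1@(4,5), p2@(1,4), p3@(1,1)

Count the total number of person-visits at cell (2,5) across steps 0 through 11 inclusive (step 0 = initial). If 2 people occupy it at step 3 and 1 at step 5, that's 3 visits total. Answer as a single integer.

Step 0: p0@(4,0) p1@(4,5) p2@(1,4) p3@(1,1) -> at (2,5): 0 [-], cum=0
Step 1: p0@(3,0) p1@ESC p2@(2,4) p3@(2,1) -> at (2,5): 0 [-], cum=0
Step 2: p0@(3,1) p1@ESC p2@(3,4) p3@(3,1) -> at (2,5): 0 [-], cum=0
Step 3: p0@(3,2) p1@ESC p2@ESC p3@(3,2) -> at (2,5): 0 [-], cum=0
Step 4: p0@(3,3) p1@ESC p2@ESC p3@(3,3) -> at (2,5): 0 [-], cum=0
Step 5: p0@(3,4) p1@ESC p2@ESC p3@(3,4) -> at (2,5): 0 [-], cum=0
Step 6: p0@ESC p1@ESC p2@ESC p3@ESC -> at (2,5): 0 [-], cum=0
Total visits = 0

Answer: 0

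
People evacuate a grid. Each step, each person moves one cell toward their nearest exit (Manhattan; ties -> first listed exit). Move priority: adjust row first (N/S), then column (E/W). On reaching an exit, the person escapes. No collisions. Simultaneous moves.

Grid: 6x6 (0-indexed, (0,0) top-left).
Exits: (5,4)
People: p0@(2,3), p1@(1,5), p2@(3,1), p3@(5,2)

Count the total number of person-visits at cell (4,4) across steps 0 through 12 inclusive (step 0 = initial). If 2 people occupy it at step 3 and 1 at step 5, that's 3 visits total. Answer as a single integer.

Answer: 0

Derivation:
Step 0: p0@(2,3) p1@(1,5) p2@(3,1) p3@(5,2) -> at (4,4): 0 [-], cum=0
Step 1: p0@(3,3) p1@(2,5) p2@(4,1) p3@(5,3) -> at (4,4): 0 [-], cum=0
Step 2: p0@(4,3) p1@(3,5) p2@(5,1) p3@ESC -> at (4,4): 0 [-], cum=0
Step 3: p0@(5,3) p1@(4,5) p2@(5,2) p3@ESC -> at (4,4): 0 [-], cum=0
Step 4: p0@ESC p1@(5,5) p2@(5,3) p3@ESC -> at (4,4): 0 [-], cum=0
Step 5: p0@ESC p1@ESC p2@ESC p3@ESC -> at (4,4): 0 [-], cum=0
Total visits = 0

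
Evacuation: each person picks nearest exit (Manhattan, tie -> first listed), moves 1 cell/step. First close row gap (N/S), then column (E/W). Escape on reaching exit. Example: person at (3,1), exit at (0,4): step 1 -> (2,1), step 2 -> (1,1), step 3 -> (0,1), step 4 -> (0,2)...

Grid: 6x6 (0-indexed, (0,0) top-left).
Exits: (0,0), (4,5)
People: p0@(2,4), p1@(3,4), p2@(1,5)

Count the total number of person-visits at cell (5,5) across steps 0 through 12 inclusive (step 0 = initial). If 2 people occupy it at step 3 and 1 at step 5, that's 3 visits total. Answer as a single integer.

Step 0: p0@(2,4) p1@(3,4) p2@(1,5) -> at (5,5): 0 [-], cum=0
Step 1: p0@(3,4) p1@(4,4) p2@(2,5) -> at (5,5): 0 [-], cum=0
Step 2: p0@(4,4) p1@ESC p2@(3,5) -> at (5,5): 0 [-], cum=0
Step 3: p0@ESC p1@ESC p2@ESC -> at (5,5): 0 [-], cum=0
Total visits = 0

Answer: 0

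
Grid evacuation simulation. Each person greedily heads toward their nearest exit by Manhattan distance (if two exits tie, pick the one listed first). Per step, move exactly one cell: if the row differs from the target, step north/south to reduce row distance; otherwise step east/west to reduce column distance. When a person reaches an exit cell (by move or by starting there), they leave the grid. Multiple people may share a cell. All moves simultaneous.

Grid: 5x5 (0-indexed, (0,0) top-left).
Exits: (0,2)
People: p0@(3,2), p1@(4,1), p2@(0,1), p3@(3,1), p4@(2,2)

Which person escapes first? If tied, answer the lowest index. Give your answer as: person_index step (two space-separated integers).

Step 1: p0:(3,2)->(2,2) | p1:(4,1)->(3,1) | p2:(0,1)->(0,2)->EXIT | p3:(3,1)->(2,1) | p4:(2,2)->(1,2)
Step 2: p0:(2,2)->(1,2) | p1:(3,1)->(2,1) | p2:escaped | p3:(2,1)->(1,1) | p4:(1,2)->(0,2)->EXIT
Step 3: p0:(1,2)->(0,2)->EXIT | p1:(2,1)->(1,1) | p2:escaped | p3:(1,1)->(0,1) | p4:escaped
Step 4: p0:escaped | p1:(1,1)->(0,1) | p2:escaped | p3:(0,1)->(0,2)->EXIT | p4:escaped
Step 5: p0:escaped | p1:(0,1)->(0,2)->EXIT | p2:escaped | p3:escaped | p4:escaped
Exit steps: [3, 5, 1, 4, 2]
First to escape: p2 at step 1

Answer: 2 1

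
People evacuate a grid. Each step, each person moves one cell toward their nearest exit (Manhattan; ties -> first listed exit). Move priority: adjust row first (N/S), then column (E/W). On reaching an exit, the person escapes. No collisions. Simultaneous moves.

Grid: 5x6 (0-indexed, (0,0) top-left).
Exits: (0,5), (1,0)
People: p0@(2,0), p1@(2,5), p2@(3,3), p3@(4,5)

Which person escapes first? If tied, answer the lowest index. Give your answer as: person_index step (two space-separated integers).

Step 1: p0:(2,0)->(1,0)->EXIT | p1:(2,5)->(1,5) | p2:(3,3)->(2,3) | p3:(4,5)->(3,5)
Step 2: p0:escaped | p1:(1,5)->(0,5)->EXIT | p2:(2,3)->(1,3) | p3:(3,5)->(2,5)
Step 3: p0:escaped | p1:escaped | p2:(1,3)->(0,3) | p3:(2,5)->(1,5)
Step 4: p0:escaped | p1:escaped | p2:(0,3)->(0,4) | p3:(1,5)->(0,5)->EXIT
Step 5: p0:escaped | p1:escaped | p2:(0,4)->(0,5)->EXIT | p3:escaped
Exit steps: [1, 2, 5, 4]
First to escape: p0 at step 1

Answer: 0 1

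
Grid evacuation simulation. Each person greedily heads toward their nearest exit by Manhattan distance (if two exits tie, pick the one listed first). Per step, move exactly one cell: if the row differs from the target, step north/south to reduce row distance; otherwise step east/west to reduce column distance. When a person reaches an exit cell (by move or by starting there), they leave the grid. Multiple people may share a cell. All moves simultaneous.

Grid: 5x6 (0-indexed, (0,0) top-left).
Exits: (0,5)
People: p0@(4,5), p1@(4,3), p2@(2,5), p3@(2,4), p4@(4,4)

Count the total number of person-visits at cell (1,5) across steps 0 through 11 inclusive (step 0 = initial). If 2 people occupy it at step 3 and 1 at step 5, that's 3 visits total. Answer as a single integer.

Step 0: p0@(4,5) p1@(4,3) p2@(2,5) p3@(2,4) p4@(4,4) -> at (1,5): 0 [-], cum=0
Step 1: p0@(3,5) p1@(3,3) p2@(1,5) p3@(1,4) p4@(3,4) -> at (1,5): 1 [p2], cum=1
Step 2: p0@(2,5) p1@(2,3) p2@ESC p3@(0,4) p4@(2,4) -> at (1,5): 0 [-], cum=1
Step 3: p0@(1,5) p1@(1,3) p2@ESC p3@ESC p4@(1,4) -> at (1,5): 1 [p0], cum=2
Step 4: p0@ESC p1@(0,3) p2@ESC p3@ESC p4@(0,4) -> at (1,5): 0 [-], cum=2
Step 5: p0@ESC p1@(0,4) p2@ESC p3@ESC p4@ESC -> at (1,5): 0 [-], cum=2
Step 6: p0@ESC p1@ESC p2@ESC p3@ESC p4@ESC -> at (1,5): 0 [-], cum=2
Total visits = 2

Answer: 2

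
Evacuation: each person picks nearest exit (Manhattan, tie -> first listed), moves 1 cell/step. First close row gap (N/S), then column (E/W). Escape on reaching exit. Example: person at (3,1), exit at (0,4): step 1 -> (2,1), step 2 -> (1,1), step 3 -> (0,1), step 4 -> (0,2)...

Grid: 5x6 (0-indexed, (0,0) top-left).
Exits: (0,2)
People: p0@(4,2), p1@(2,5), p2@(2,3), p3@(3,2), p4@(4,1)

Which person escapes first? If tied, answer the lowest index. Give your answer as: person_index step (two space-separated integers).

Answer: 2 3

Derivation:
Step 1: p0:(4,2)->(3,2) | p1:(2,5)->(1,5) | p2:(2,3)->(1,3) | p3:(3,2)->(2,2) | p4:(4,1)->(3,1)
Step 2: p0:(3,2)->(2,2) | p1:(1,5)->(0,5) | p2:(1,3)->(0,3) | p3:(2,2)->(1,2) | p4:(3,1)->(2,1)
Step 3: p0:(2,2)->(1,2) | p1:(0,5)->(0,4) | p2:(0,3)->(0,2)->EXIT | p3:(1,2)->(0,2)->EXIT | p4:(2,1)->(1,1)
Step 4: p0:(1,2)->(0,2)->EXIT | p1:(0,4)->(0,3) | p2:escaped | p3:escaped | p4:(1,1)->(0,1)
Step 5: p0:escaped | p1:(0,3)->(0,2)->EXIT | p2:escaped | p3:escaped | p4:(0,1)->(0,2)->EXIT
Exit steps: [4, 5, 3, 3, 5]
First to escape: p2 at step 3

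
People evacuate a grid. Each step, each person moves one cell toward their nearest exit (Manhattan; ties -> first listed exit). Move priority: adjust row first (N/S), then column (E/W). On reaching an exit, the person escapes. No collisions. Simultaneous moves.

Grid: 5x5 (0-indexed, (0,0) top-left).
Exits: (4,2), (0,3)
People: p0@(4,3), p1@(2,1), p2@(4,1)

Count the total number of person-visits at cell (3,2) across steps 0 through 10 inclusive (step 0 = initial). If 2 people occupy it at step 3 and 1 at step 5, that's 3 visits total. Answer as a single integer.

Step 0: p0@(4,3) p1@(2,1) p2@(4,1) -> at (3,2): 0 [-], cum=0
Step 1: p0@ESC p1@(3,1) p2@ESC -> at (3,2): 0 [-], cum=0
Step 2: p0@ESC p1@(4,1) p2@ESC -> at (3,2): 0 [-], cum=0
Step 3: p0@ESC p1@ESC p2@ESC -> at (3,2): 0 [-], cum=0
Total visits = 0

Answer: 0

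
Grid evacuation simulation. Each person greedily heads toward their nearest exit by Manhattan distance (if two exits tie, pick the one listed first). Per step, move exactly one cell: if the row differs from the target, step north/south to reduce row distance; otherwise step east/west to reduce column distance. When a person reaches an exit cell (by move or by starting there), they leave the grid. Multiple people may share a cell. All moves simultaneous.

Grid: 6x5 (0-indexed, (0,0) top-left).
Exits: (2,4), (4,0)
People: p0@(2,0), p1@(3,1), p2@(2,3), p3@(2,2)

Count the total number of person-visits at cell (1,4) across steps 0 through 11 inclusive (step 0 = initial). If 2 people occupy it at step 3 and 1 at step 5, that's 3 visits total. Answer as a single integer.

Step 0: p0@(2,0) p1@(3,1) p2@(2,3) p3@(2,2) -> at (1,4): 0 [-], cum=0
Step 1: p0@(3,0) p1@(4,1) p2@ESC p3@(2,3) -> at (1,4): 0 [-], cum=0
Step 2: p0@ESC p1@ESC p2@ESC p3@ESC -> at (1,4): 0 [-], cum=0
Total visits = 0

Answer: 0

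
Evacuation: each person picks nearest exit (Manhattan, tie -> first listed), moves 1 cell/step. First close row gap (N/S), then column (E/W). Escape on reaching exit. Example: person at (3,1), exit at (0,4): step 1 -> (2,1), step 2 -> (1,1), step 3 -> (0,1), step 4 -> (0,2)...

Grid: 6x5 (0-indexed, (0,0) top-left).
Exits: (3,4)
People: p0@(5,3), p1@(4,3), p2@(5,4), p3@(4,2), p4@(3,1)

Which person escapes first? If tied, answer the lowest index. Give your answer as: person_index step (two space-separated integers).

Answer: 1 2

Derivation:
Step 1: p0:(5,3)->(4,3) | p1:(4,3)->(3,3) | p2:(5,4)->(4,4) | p3:(4,2)->(3,2) | p4:(3,1)->(3,2)
Step 2: p0:(4,3)->(3,3) | p1:(3,3)->(3,4)->EXIT | p2:(4,4)->(3,4)->EXIT | p3:(3,2)->(3,3) | p4:(3,2)->(3,3)
Step 3: p0:(3,3)->(3,4)->EXIT | p1:escaped | p2:escaped | p3:(3,3)->(3,4)->EXIT | p4:(3,3)->(3,4)->EXIT
Exit steps: [3, 2, 2, 3, 3]
First to escape: p1 at step 2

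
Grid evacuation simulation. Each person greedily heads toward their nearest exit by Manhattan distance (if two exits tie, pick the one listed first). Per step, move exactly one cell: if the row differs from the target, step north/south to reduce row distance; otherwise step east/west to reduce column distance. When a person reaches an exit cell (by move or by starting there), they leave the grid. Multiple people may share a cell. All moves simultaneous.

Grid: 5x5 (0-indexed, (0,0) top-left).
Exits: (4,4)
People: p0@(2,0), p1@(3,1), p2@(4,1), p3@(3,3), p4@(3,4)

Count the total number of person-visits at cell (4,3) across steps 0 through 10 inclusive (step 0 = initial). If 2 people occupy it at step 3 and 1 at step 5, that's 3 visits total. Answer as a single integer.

Answer: 4

Derivation:
Step 0: p0@(2,0) p1@(3,1) p2@(4,1) p3@(3,3) p4@(3,4) -> at (4,3): 0 [-], cum=0
Step 1: p0@(3,0) p1@(4,1) p2@(4,2) p3@(4,3) p4@ESC -> at (4,3): 1 [p3], cum=1
Step 2: p0@(4,0) p1@(4,2) p2@(4,3) p3@ESC p4@ESC -> at (4,3): 1 [p2], cum=2
Step 3: p0@(4,1) p1@(4,3) p2@ESC p3@ESC p4@ESC -> at (4,3): 1 [p1], cum=3
Step 4: p0@(4,2) p1@ESC p2@ESC p3@ESC p4@ESC -> at (4,3): 0 [-], cum=3
Step 5: p0@(4,3) p1@ESC p2@ESC p3@ESC p4@ESC -> at (4,3): 1 [p0], cum=4
Step 6: p0@ESC p1@ESC p2@ESC p3@ESC p4@ESC -> at (4,3): 0 [-], cum=4
Total visits = 4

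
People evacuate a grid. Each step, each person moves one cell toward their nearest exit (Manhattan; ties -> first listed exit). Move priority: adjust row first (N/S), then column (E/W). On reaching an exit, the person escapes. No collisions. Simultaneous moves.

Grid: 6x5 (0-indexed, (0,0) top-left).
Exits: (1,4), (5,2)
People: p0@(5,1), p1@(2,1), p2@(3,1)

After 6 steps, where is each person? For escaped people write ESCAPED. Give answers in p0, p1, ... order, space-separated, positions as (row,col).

Step 1: p0:(5,1)->(5,2)->EXIT | p1:(2,1)->(1,1) | p2:(3,1)->(4,1)
Step 2: p0:escaped | p1:(1,1)->(1,2) | p2:(4,1)->(5,1)
Step 3: p0:escaped | p1:(1,2)->(1,3) | p2:(5,1)->(5,2)->EXIT
Step 4: p0:escaped | p1:(1,3)->(1,4)->EXIT | p2:escaped

ESCAPED ESCAPED ESCAPED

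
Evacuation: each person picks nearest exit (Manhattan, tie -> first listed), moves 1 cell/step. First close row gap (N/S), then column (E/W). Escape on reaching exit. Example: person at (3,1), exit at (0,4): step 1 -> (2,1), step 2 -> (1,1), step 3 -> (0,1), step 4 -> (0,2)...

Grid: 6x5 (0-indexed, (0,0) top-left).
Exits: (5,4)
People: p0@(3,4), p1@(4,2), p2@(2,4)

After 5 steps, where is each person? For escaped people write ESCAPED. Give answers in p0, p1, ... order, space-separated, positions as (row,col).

Step 1: p0:(3,4)->(4,4) | p1:(4,2)->(5,2) | p2:(2,4)->(3,4)
Step 2: p0:(4,4)->(5,4)->EXIT | p1:(5,2)->(5,3) | p2:(3,4)->(4,4)
Step 3: p0:escaped | p1:(5,3)->(5,4)->EXIT | p2:(4,4)->(5,4)->EXIT

ESCAPED ESCAPED ESCAPED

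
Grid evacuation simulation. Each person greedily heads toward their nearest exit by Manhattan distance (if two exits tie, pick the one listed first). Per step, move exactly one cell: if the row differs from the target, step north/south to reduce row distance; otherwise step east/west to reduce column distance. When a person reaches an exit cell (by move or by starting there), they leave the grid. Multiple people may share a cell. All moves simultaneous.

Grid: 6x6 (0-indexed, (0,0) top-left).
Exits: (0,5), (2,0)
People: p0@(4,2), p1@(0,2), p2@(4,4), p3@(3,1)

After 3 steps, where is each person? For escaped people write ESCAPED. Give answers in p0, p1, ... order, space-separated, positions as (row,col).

Step 1: p0:(4,2)->(3,2) | p1:(0,2)->(0,3) | p2:(4,4)->(3,4) | p3:(3,1)->(2,1)
Step 2: p0:(3,2)->(2,2) | p1:(0,3)->(0,4) | p2:(3,4)->(2,4) | p3:(2,1)->(2,0)->EXIT
Step 3: p0:(2,2)->(2,1) | p1:(0,4)->(0,5)->EXIT | p2:(2,4)->(1,4) | p3:escaped

(2,1) ESCAPED (1,4) ESCAPED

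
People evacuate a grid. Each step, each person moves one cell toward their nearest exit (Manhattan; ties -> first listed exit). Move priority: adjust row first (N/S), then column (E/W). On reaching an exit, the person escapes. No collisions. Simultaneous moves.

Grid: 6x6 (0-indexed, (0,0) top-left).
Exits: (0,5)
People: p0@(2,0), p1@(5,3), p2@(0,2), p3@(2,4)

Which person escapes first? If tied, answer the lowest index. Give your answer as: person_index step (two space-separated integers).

Step 1: p0:(2,0)->(1,0) | p1:(5,3)->(4,3) | p2:(0,2)->(0,3) | p3:(2,4)->(1,4)
Step 2: p0:(1,0)->(0,0) | p1:(4,3)->(3,3) | p2:(0,3)->(0,4) | p3:(1,4)->(0,4)
Step 3: p0:(0,0)->(0,1) | p1:(3,3)->(2,3) | p2:(0,4)->(0,5)->EXIT | p3:(0,4)->(0,5)->EXIT
Step 4: p0:(0,1)->(0,2) | p1:(2,3)->(1,3) | p2:escaped | p3:escaped
Step 5: p0:(0,2)->(0,3) | p1:(1,3)->(0,3) | p2:escaped | p3:escaped
Step 6: p0:(0,3)->(0,4) | p1:(0,3)->(0,4) | p2:escaped | p3:escaped
Step 7: p0:(0,4)->(0,5)->EXIT | p1:(0,4)->(0,5)->EXIT | p2:escaped | p3:escaped
Exit steps: [7, 7, 3, 3]
First to escape: p2 at step 3

Answer: 2 3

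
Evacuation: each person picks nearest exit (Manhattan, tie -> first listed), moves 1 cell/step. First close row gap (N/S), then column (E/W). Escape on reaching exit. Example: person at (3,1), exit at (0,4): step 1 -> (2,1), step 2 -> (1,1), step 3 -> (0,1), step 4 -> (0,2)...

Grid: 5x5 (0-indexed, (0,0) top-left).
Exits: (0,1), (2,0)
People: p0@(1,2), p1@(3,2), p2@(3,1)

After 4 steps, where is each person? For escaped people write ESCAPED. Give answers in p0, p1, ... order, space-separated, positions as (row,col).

Step 1: p0:(1,2)->(0,2) | p1:(3,2)->(2,2) | p2:(3,1)->(2,1)
Step 2: p0:(0,2)->(0,1)->EXIT | p1:(2,2)->(2,1) | p2:(2,1)->(2,0)->EXIT
Step 3: p0:escaped | p1:(2,1)->(2,0)->EXIT | p2:escaped

ESCAPED ESCAPED ESCAPED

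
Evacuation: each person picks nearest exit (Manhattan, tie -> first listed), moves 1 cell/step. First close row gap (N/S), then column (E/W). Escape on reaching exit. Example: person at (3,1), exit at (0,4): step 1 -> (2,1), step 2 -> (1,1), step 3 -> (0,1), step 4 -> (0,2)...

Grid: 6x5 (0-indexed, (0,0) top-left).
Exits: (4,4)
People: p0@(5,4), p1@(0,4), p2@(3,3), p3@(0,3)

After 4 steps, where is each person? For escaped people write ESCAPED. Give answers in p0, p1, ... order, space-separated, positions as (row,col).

Step 1: p0:(5,4)->(4,4)->EXIT | p1:(0,4)->(1,4) | p2:(3,3)->(4,3) | p3:(0,3)->(1,3)
Step 2: p0:escaped | p1:(1,4)->(2,4) | p2:(4,3)->(4,4)->EXIT | p3:(1,3)->(2,3)
Step 3: p0:escaped | p1:(2,4)->(3,4) | p2:escaped | p3:(2,3)->(3,3)
Step 4: p0:escaped | p1:(3,4)->(4,4)->EXIT | p2:escaped | p3:(3,3)->(4,3)

ESCAPED ESCAPED ESCAPED (4,3)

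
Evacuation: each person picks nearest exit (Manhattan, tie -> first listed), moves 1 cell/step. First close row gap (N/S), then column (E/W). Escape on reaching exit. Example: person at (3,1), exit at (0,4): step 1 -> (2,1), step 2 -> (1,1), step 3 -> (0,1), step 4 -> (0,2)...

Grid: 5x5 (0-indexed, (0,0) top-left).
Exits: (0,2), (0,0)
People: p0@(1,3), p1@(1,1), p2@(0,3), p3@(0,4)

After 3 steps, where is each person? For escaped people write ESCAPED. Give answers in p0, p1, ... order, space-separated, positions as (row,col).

Step 1: p0:(1,3)->(0,3) | p1:(1,1)->(0,1) | p2:(0,3)->(0,2)->EXIT | p3:(0,4)->(0,3)
Step 2: p0:(0,3)->(0,2)->EXIT | p1:(0,1)->(0,2)->EXIT | p2:escaped | p3:(0,3)->(0,2)->EXIT

ESCAPED ESCAPED ESCAPED ESCAPED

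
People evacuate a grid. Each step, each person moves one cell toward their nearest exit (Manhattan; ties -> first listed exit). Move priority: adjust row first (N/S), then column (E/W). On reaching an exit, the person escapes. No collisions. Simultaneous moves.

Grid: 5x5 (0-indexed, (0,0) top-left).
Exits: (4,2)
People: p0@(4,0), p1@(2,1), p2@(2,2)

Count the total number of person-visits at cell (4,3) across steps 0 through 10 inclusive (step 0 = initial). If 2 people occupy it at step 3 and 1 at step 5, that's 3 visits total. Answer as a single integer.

Answer: 0

Derivation:
Step 0: p0@(4,0) p1@(2,1) p2@(2,2) -> at (4,3): 0 [-], cum=0
Step 1: p0@(4,1) p1@(3,1) p2@(3,2) -> at (4,3): 0 [-], cum=0
Step 2: p0@ESC p1@(4,1) p2@ESC -> at (4,3): 0 [-], cum=0
Step 3: p0@ESC p1@ESC p2@ESC -> at (4,3): 0 [-], cum=0
Total visits = 0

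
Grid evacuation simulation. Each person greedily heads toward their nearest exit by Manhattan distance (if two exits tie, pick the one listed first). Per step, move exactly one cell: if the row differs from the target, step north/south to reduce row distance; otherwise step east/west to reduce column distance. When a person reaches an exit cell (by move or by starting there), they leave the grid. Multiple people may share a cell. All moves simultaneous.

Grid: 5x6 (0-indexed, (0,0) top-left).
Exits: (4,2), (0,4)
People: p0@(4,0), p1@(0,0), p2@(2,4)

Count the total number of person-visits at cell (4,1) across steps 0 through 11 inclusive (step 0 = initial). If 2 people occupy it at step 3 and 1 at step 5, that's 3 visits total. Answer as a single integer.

Step 0: p0@(4,0) p1@(0,0) p2@(2,4) -> at (4,1): 0 [-], cum=0
Step 1: p0@(4,1) p1@(0,1) p2@(1,4) -> at (4,1): 1 [p0], cum=1
Step 2: p0@ESC p1@(0,2) p2@ESC -> at (4,1): 0 [-], cum=1
Step 3: p0@ESC p1@(0,3) p2@ESC -> at (4,1): 0 [-], cum=1
Step 4: p0@ESC p1@ESC p2@ESC -> at (4,1): 0 [-], cum=1
Total visits = 1

Answer: 1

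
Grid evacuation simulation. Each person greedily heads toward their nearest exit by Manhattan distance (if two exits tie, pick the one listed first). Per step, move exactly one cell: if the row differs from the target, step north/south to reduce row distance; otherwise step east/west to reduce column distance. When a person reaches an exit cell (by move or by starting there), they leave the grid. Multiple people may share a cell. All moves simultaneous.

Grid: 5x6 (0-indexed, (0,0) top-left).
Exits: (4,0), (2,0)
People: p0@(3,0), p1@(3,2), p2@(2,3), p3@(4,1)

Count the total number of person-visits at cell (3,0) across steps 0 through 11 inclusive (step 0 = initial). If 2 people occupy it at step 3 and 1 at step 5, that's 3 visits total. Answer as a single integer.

Step 0: p0@(3,0) p1@(3,2) p2@(2,3) p3@(4,1) -> at (3,0): 1 [p0], cum=1
Step 1: p0@ESC p1@(4,2) p2@(2,2) p3@ESC -> at (3,0): 0 [-], cum=1
Step 2: p0@ESC p1@(4,1) p2@(2,1) p3@ESC -> at (3,0): 0 [-], cum=1
Step 3: p0@ESC p1@ESC p2@ESC p3@ESC -> at (3,0): 0 [-], cum=1
Total visits = 1

Answer: 1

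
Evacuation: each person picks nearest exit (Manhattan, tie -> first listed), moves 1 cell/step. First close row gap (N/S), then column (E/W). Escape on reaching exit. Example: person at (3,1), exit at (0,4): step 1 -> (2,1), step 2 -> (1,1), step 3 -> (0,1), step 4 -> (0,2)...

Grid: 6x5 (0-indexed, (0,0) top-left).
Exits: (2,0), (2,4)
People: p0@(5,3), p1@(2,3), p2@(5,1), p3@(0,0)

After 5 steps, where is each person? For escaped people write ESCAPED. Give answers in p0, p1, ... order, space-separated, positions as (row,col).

Step 1: p0:(5,3)->(4,3) | p1:(2,3)->(2,4)->EXIT | p2:(5,1)->(4,1) | p3:(0,0)->(1,0)
Step 2: p0:(4,3)->(3,3) | p1:escaped | p2:(4,1)->(3,1) | p3:(1,0)->(2,0)->EXIT
Step 3: p0:(3,3)->(2,3) | p1:escaped | p2:(3,1)->(2,1) | p3:escaped
Step 4: p0:(2,3)->(2,4)->EXIT | p1:escaped | p2:(2,1)->(2,0)->EXIT | p3:escaped

ESCAPED ESCAPED ESCAPED ESCAPED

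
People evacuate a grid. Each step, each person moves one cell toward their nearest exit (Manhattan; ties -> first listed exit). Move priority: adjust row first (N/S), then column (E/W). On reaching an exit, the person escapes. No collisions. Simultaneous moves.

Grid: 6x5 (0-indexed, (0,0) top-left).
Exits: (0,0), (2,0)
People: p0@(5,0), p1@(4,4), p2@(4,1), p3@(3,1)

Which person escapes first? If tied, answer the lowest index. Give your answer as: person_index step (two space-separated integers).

Step 1: p0:(5,0)->(4,0) | p1:(4,4)->(3,4) | p2:(4,1)->(3,1) | p3:(3,1)->(2,1)
Step 2: p0:(4,0)->(3,0) | p1:(3,4)->(2,4) | p2:(3,1)->(2,1) | p3:(2,1)->(2,0)->EXIT
Step 3: p0:(3,0)->(2,0)->EXIT | p1:(2,4)->(2,3) | p2:(2,1)->(2,0)->EXIT | p3:escaped
Step 4: p0:escaped | p1:(2,3)->(2,2) | p2:escaped | p3:escaped
Step 5: p0:escaped | p1:(2,2)->(2,1) | p2:escaped | p3:escaped
Step 6: p0:escaped | p1:(2,1)->(2,0)->EXIT | p2:escaped | p3:escaped
Exit steps: [3, 6, 3, 2]
First to escape: p3 at step 2

Answer: 3 2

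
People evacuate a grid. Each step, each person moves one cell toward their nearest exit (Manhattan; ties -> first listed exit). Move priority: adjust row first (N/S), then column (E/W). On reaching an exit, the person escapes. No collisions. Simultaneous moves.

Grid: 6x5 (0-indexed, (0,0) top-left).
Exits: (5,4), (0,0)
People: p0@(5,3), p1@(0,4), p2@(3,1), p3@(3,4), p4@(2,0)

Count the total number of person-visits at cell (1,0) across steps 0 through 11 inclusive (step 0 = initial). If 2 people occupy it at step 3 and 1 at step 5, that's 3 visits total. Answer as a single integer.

Step 0: p0@(5,3) p1@(0,4) p2@(3,1) p3@(3,4) p4@(2,0) -> at (1,0): 0 [-], cum=0
Step 1: p0@ESC p1@(0,3) p2@(2,1) p3@(4,4) p4@(1,0) -> at (1,0): 1 [p4], cum=1
Step 2: p0@ESC p1@(0,2) p2@(1,1) p3@ESC p4@ESC -> at (1,0): 0 [-], cum=1
Step 3: p0@ESC p1@(0,1) p2@(0,1) p3@ESC p4@ESC -> at (1,0): 0 [-], cum=1
Step 4: p0@ESC p1@ESC p2@ESC p3@ESC p4@ESC -> at (1,0): 0 [-], cum=1
Total visits = 1

Answer: 1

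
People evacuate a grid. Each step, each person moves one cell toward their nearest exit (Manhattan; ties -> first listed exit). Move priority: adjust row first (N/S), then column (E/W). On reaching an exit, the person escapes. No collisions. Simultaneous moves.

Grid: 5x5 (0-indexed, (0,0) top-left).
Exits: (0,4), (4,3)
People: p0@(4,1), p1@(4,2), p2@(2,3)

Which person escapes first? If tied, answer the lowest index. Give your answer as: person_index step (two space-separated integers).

Step 1: p0:(4,1)->(4,2) | p1:(4,2)->(4,3)->EXIT | p2:(2,3)->(3,3)
Step 2: p0:(4,2)->(4,3)->EXIT | p1:escaped | p2:(3,3)->(4,3)->EXIT
Exit steps: [2, 1, 2]
First to escape: p1 at step 1

Answer: 1 1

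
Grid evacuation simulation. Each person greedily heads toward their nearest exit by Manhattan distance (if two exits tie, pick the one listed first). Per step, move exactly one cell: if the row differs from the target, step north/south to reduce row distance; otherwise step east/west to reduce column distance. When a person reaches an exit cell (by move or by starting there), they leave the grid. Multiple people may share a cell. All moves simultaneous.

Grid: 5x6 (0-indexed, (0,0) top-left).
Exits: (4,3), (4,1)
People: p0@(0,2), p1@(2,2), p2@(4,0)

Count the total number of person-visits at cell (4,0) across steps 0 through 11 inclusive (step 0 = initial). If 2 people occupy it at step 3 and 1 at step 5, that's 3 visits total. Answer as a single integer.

Answer: 1

Derivation:
Step 0: p0@(0,2) p1@(2,2) p2@(4,0) -> at (4,0): 1 [p2], cum=1
Step 1: p0@(1,2) p1@(3,2) p2@ESC -> at (4,0): 0 [-], cum=1
Step 2: p0@(2,2) p1@(4,2) p2@ESC -> at (4,0): 0 [-], cum=1
Step 3: p0@(3,2) p1@ESC p2@ESC -> at (4,0): 0 [-], cum=1
Step 4: p0@(4,2) p1@ESC p2@ESC -> at (4,0): 0 [-], cum=1
Step 5: p0@ESC p1@ESC p2@ESC -> at (4,0): 0 [-], cum=1
Total visits = 1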